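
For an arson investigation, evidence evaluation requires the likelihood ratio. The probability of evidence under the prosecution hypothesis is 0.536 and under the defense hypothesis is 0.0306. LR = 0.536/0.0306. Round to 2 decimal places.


Likelihood ratio calculation:
LR = P(E|Hp) / P(E|Hd)
LR = 0.536 / 0.0306
LR = 17.52

17.52


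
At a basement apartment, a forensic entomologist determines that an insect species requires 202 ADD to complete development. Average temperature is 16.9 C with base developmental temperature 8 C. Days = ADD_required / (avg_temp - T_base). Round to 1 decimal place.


Insect development time:
Effective temperature = avg_temp - T_base = 16.9 - 8 = 8.9 C
Days = ADD / effective_temp = 202 / 8.9 = 22.7 days

22.7


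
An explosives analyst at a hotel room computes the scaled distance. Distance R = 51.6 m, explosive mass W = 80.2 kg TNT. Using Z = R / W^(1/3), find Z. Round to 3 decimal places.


Scaled distance calculation:
W^(1/3) = 80.2^(1/3) = 4.312457
Z = R / W^(1/3) = 51.6 / 4.312457
Z = 11.965 m/kg^(1/3)

11.965


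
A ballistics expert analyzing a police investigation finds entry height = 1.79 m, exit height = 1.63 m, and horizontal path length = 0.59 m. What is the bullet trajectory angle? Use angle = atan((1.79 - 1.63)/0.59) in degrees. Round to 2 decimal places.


Bullet trajectory angle:
Height difference = 1.79 - 1.63 = 0.16 m
angle = atan(0.16 / 0.59)
angle = atan(0.271186)
angle = 15.17 degrees

15.17


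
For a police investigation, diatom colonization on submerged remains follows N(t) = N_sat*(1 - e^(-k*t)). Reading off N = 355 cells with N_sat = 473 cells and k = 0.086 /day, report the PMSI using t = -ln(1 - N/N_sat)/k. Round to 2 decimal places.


PMSI from diatom colonization curve:
N / N_sat = 355 / 473 = 0.750529
1 - N/N_sat = 0.249471
ln(1 - N/N_sat) = -1.388413
t = -ln(1 - N/N_sat) / k = -(-1.388413) / 0.086 = 16.14 days

16.14


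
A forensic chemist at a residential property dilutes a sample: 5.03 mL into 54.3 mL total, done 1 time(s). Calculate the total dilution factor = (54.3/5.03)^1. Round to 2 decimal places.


Dilution factor calculation:
Single dilution = V_total / V_sample = 54.3 / 5.03 ≈ 10.795229
Number of dilutions = 1
Total DF = (54.3 / 5.03)^1 (full precision, rounded at the end) = 10.80

10.80


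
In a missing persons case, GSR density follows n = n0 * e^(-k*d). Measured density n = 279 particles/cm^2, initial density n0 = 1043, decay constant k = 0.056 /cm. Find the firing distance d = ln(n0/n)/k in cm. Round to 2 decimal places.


GSR distance calculation:
n0/n = 1043 / 279 = 3.738351
ln(n0/n) = 1.318645
d = 1.318645 / 0.056 = 23.55 cm

23.55


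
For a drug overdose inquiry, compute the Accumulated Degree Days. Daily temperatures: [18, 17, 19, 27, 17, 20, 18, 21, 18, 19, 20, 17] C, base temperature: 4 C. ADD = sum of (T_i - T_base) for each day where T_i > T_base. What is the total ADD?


Computing ADD day by day:
Day 1: max(0, 18 - 4) = 14
Day 2: max(0, 17 - 4) = 13
Day 3: max(0, 19 - 4) = 15
Day 4: max(0, 27 - 4) = 23
Day 5: max(0, 17 - 4) = 13
Day 6: max(0, 20 - 4) = 16
Day 7: max(0, 18 - 4) = 14
Day 8: max(0, 21 - 4) = 17
Day 9: max(0, 18 - 4) = 14
Day 10: max(0, 19 - 4) = 15
Day 11: max(0, 20 - 4) = 16
Day 12: max(0, 17 - 4) = 13
Total ADD = 183

183


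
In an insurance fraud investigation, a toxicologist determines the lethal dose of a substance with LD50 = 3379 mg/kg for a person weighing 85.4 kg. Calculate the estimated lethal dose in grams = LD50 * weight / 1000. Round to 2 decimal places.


Lethal dose calculation:
Lethal dose = LD50 * body_weight / 1000
= 3379 * 85.4 / 1000
= 288566.6 / 1000
= 288.57 g

288.57


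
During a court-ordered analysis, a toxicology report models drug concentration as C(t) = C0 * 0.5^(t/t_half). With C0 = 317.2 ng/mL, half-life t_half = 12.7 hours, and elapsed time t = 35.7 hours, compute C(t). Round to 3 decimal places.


Drug concentration decay:
Number of half-lives = t / t_half = 35.7 / 12.7 = 2.811024
Decay factor = 0.5^2.811024 = 0.14249429
C(t) = 317.2 * 0.14249429 = 45.199 ng/mL

45.199


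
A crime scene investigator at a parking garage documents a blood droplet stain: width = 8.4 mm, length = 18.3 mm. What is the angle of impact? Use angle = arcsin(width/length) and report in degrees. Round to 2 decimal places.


Blood spatter impact angle calculation:
width / length = 8.4 / 18.3 = 0.459016
angle = arcsin(0.459016)
angle = 27.32 degrees

27.32


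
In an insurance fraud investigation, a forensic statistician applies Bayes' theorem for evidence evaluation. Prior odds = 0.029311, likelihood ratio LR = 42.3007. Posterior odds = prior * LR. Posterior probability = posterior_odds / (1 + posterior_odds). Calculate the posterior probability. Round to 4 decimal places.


Bayesian evidence evaluation:
Posterior odds = prior_odds * LR = 0.029311 * 42.3007 = 1.239876
Posterior probability = posterior_odds / (1 + posterior_odds)
= 1.239876 / (1 + 1.239876)
= 1.239876 / 2.239876
= 0.5535

0.5535


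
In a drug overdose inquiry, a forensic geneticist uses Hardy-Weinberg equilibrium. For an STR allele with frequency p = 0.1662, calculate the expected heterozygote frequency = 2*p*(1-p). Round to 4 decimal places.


Hardy-Weinberg heterozygote frequency:
q = 1 - p = 1 - 0.1662 = 0.8338
2pq = 2 * 0.1662 * 0.8338 = 0.2772

0.2772


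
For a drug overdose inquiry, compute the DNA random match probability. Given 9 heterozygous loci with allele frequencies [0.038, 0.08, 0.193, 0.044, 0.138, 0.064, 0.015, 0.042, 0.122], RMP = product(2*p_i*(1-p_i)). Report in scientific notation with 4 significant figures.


Computing RMP for 9 loci:
Locus 1: 2 * 0.038 * 0.962 = 0.073112
Locus 2: 2 * 0.08 * 0.92 = 0.1472
Locus 3: 2 * 0.193 * 0.807 = 0.311502
Locus 4: 2 * 0.044 * 0.956 = 0.084128
Locus 5: 2 * 0.138 * 0.862 = 0.237912
Locus 6: 2 * 0.064 * 0.936 = 0.119808
Locus 7: 2 * 0.015 * 0.985 = 0.02955
Locus 8: 2 * 0.042 * 0.958 = 0.080472
Locus 9: 2 * 0.122 * 0.878 = 0.214232
RMP = 4.095e-09

4.095e-09


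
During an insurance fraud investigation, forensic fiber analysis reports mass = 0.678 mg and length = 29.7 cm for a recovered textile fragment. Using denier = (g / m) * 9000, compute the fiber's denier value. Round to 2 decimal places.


Denier calculation:
Mass in grams = 0.678 mg / 1000 = 0.000678 g
Length in meters = 29.7 cm / 100 = 0.297 m
Linear density = mass / length = 0.000678 / 0.297 = 0.00228283 g/m
Denier = (g/m) * 9000 = 0.00228283 * 9000 = 20.55

20.55


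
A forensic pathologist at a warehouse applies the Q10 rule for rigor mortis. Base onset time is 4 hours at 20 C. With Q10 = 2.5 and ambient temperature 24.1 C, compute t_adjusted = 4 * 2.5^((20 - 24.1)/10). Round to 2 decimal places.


Rigor mortis time adjustment:
Exponent = (T_ref - T_actual) / 10 = (20 - 24.1) / 10 = -0.41
Q10 factor = 2.5^-0.41 = 0.68682
t_adjusted = 4 * 0.68682 = 2.75 hours

2.75


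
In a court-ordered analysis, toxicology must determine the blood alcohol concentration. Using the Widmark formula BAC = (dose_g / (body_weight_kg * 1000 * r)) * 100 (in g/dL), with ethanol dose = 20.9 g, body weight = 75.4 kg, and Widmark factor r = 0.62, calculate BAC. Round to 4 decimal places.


Applying the Widmark formula:
BAC = (dose_g / (body_wt * 1000 * r)) * 100
Denominator = 75.4 * 1000 * 0.62 = 46748
BAC = (20.9 / 46748) * 100
BAC = 0.0447 g/dL

0.0447


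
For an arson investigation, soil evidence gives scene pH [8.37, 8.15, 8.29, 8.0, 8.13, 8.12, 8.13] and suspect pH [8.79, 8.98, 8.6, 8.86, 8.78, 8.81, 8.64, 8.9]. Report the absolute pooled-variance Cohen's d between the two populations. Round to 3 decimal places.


Pooled-variance Cohen's d for soil pH comparison:
Scene mean = 57.19 / 7 = 8.17
Suspect mean = 70.36 / 8 = 8.795
Scene sample variance s_s^2 = 0.0149
Suspect sample variance s_c^2 = 0.016
Pooled variance = ((n_s-1)*s_s^2 + (n_c-1)*s_c^2) / (n_s + n_c - 2) = 0.015492
Pooled SD = sqrt(0.015492) = 0.124467
Mean difference = -0.625
|d| = |-0.625| / 0.124467 = 5.021

5.021


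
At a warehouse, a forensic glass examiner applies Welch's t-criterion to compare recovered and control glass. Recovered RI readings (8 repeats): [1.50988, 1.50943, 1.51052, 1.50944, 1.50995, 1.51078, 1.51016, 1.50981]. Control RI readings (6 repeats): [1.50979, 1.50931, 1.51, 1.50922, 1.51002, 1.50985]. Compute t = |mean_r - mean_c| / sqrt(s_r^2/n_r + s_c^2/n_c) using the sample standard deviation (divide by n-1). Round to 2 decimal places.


Welch's t-criterion for glass RI comparison:
Recovered mean = sum / n_r = 12.07997 / 8 = 1.5099962
Control mean = sum / n_c = 9.05819 / 6 = 1.5096983
Recovered sample variance s_r^2 = 2.2797e-07
Control sample variance s_c^2 = 1.21097e-07
Welch SE (unpooled) = sqrt(s_r^2/n_r + s_c^2/n_c) = sqrt(2.84962e-08 + 2.01828e-08) = sqrt(4.8679e-08) = 0.000220633
|mean_r - mean_c| = 0.000297917
t = 0.000297917 / 0.000220633 = 1.35

1.35


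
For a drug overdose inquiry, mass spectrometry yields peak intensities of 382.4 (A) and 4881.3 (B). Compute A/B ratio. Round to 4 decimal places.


Spectral peak ratio:
Peak A = 382.4 counts
Peak B = 4881.3 counts
Ratio = 382.4 / 4881.3 = 0.0783

0.0783


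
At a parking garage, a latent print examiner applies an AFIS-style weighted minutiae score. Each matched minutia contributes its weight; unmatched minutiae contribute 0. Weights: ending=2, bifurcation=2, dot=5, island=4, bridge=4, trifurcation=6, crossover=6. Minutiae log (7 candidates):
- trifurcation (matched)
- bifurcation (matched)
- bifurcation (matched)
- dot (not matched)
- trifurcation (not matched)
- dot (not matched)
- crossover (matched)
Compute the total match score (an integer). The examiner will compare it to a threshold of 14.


Weighted minutiae match score:
  trifurcation: matched, +6 (running total 6)
  bifurcation: matched, +2 (running total 8)
  bifurcation: matched, +2 (running total 10)
  dot: not matched, +0
  trifurcation: not matched, +0
  dot: not matched, +0
  crossover: matched, +6 (running total 16)
Total score = 16
Threshold = 14; verdict = identification

16


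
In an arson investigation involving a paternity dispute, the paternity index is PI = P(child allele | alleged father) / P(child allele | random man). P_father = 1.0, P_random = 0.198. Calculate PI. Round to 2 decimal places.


Paternity Index calculation:
PI = P(allele|father) / P(allele|random)
PI = 1.0 / 0.198
PI = 5.05

5.05


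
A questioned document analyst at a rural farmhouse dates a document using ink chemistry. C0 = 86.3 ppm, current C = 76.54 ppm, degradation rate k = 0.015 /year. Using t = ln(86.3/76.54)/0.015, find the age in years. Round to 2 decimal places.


Document age estimation:
C0/C = 86.3 / 76.54 = 1.127515
ln(C0/C) = 0.120016
t = 0.120016 / 0.015 = 8.00 years

8.00


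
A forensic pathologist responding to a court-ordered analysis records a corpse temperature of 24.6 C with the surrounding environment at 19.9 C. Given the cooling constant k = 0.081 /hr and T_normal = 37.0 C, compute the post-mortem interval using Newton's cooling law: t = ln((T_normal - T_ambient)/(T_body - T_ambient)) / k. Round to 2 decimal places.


Using Newton's law of cooling:
t = ln((T_normal - T_ambient) / (T_body - T_ambient)) / k
T_normal - T_ambient = 17.1
T_body - T_ambient = 4.7
Ratio = 3.638298
ln(ratio) = 1.291516
t = 1.291516 / 0.081 = 15.94 hours

15.94


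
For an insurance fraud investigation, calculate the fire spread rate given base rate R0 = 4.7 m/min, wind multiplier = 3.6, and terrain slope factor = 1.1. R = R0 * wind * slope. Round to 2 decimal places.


Fire spread rate calculation:
R = R0 * wind_factor * slope_factor
= 4.7 * 3.6 * 1.1
= 16.92 * 1.1
= 18.61 m/min

18.61


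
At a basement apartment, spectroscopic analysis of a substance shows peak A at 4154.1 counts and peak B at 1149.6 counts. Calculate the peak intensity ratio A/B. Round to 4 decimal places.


Spectral peak ratio:
Peak A = 4154.1 counts
Peak B = 1149.6 counts
Ratio = 4154.1 / 1149.6 = 3.6135

3.6135


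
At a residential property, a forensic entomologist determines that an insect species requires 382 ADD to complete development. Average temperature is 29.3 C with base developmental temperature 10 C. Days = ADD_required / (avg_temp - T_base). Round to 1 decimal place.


Insect development time:
Effective temperature = avg_temp - T_base = 29.3 - 10 = 19.3 C
Days = ADD / effective_temp = 382 / 19.3 = 19.8 days

19.8


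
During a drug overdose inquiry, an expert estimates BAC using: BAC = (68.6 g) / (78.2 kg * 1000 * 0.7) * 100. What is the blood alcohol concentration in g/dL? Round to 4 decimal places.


Applying the Widmark formula:
BAC = (dose_g / (body_wt * 1000 * r)) * 100
Denominator = 78.2 * 1000 * 0.7 = 54740
BAC = (68.6 / 54740) * 100
BAC = 0.1253 g/dL

0.1253


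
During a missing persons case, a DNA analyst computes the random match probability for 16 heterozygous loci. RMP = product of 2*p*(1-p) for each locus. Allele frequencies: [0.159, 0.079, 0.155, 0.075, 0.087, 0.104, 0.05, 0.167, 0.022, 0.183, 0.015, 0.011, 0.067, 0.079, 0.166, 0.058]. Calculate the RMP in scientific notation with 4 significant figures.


Computing RMP for 16 loci:
Locus 1: 2 * 0.159 * 0.841 = 0.267438
Locus 2: 2 * 0.079 * 0.921 = 0.145518
Locus 3: 2 * 0.155 * 0.845 = 0.26195
Locus 4: 2 * 0.075 * 0.925 = 0.13875
Locus 5: 2 * 0.087 * 0.913 = 0.158862
Locus 6: 2 * 0.104 * 0.896 = 0.186368
Locus 7: 2 * 0.05 * 0.95 = 0.095
Locus 8: 2 * 0.167 * 0.833 = 0.278222
Locus 9: 2 * 0.022 * 0.978 = 0.043032
Locus 10: 2 * 0.183 * 0.817 = 0.299022
Locus 11: 2 * 0.015 * 0.985 = 0.02955
Locus 12: 2 * 0.011 * 0.989 = 0.021758
Locus 13: 2 * 0.067 * 0.933 = 0.125022
Locus 14: 2 * 0.079 * 0.921 = 0.145518
Locus 15: 2 * 0.166 * 0.834 = 0.276888
Locus 16: 2 * 0.058 * 0.942 = 0.109272
RMP = 5.041e-15

5.041e-15


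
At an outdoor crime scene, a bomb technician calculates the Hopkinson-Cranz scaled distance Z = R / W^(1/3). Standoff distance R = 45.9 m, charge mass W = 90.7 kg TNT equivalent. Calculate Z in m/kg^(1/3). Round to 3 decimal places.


Scaled distance calculation:
W^(1/3) = 90.7^(1/3) = 4.492993
Z = R / W^(1/3) = 45.9 / 4.492993
Z = 10.216 m/kg^(1/3)

10.216


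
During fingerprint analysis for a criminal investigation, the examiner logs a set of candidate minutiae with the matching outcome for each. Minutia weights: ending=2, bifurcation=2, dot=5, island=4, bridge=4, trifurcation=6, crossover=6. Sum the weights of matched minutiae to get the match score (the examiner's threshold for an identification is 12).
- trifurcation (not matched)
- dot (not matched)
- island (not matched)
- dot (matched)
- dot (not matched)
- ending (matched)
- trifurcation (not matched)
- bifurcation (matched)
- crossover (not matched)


Weighted minutiae match score:
  trifurcation: not matched, +0
  dot: not matched, +0
  island: not matched, +0
  dot: matched, +5 (running total 5)
  dot: not matched, +0
  ending: matched, +2 (running total 7)
  trifurcation: not matched, +0
  bifurcation: matched, +2 (running total 9)
  crossover: not matched, +0
Total score = 9
Threshold = 12; verdict = inconclusive

9


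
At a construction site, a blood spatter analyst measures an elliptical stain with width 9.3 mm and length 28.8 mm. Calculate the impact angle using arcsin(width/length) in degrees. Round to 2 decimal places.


Blood spatter impact angle calculation:
width / length = 9.3 / 28.8 = 0.322917
angle = arcsin(0.322917)
angle = 18.84 degrees

18.84


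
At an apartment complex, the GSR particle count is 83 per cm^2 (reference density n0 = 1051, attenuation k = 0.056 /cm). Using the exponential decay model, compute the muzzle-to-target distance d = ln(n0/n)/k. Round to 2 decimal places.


GSR distance calculation:
n0/n = 1051 / 83 = 12.662651
ln(n0/n) = 2.538657
d = 2.538657 / 0.056 = 45.33 cm

45.33


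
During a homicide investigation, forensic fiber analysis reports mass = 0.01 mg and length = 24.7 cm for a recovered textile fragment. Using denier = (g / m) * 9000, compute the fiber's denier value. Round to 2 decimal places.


Denier calculation:
Mass in grams = 0.01 mg / 1000 = 0.00001 g
Length in meters = 24.7 cm / 100 = 0.247 m
Linear density = mass / length = 0.00001 / 0.247 = 0.00004049 g/m
Denier = (g/m) * 9000 = 0.00004049 * 9000 = 0.36

0.36


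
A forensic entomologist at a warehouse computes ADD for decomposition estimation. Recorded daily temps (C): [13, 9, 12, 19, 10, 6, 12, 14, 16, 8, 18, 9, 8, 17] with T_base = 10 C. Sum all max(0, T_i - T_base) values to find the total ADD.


Computing ADD day by day:
Day 1: max(0, 13 - 10) = 3
Day 2: max(0, 9 - 10) = 0
Day 3: max(0, 12 - 10) = 2
Day 4: max(0, 19 - 10) = 9
Day 5: max(0, 10 - 10) = 0
Day 6: max(0, 6 - 10) = 0
Day 7: max(0, 12 - 10) = 2
Day 8: max(0, 14 - 10) = 4
Day 9: max(0, 16 - 10) = 6
Day 10: max(0, 8 - 10) = 0
Day 11: max(0, 18 - 10) = 8
Day 12: max(0, 9 - 10) = 0
Day 13: max(0, 8 - 10) = 0
Day 14: max(0, 17 - 10) = 7
Total ADD = 41

41


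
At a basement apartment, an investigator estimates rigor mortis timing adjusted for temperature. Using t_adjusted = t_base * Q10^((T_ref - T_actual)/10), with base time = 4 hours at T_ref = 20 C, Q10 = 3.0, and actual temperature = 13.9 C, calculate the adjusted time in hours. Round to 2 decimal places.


Rigor mortis time adjustment:
Exponent = (T_ref - T_actual) / 10 = (20 - 13.9) / 10 = 0.61
Q10 factor = 3.0^0.61 = 1.95454
t_adjusted = 4 * 1.95454 = 7.82 hours

7.82


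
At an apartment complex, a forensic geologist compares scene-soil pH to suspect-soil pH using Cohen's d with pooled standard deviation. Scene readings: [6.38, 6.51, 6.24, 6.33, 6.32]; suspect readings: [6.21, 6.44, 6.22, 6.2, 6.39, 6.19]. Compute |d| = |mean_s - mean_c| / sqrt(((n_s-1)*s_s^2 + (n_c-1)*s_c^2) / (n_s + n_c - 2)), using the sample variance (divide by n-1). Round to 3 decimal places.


Pooled-variance Cohen's d for soil pH comparison:
Scene mean = 31.78 / 5 = 6.356
Suspect mean = 37.65 / 6 = 6.275
Scene sample variance s_s^2 = 0.00993
Suspect sample variance s_c^2 = 0.01211
Pooled variance = ((n_s-1)*s_s^2 + (n_c-1)*s_c^2) / (n_s + n_c - 2) = 0.011141
Pooled SD = sqrt(0.011141) = 0.105551
Mean difference = 0.081
|d| = |0.081| / 0.105551 = 0.767

0.767


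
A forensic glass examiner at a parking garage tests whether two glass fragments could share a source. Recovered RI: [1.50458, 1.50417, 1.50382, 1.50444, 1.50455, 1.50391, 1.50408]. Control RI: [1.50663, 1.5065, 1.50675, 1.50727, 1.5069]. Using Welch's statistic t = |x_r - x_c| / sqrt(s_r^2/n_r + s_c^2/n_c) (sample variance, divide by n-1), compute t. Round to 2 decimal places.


Welch's t-criterion for glass RI comparison:
Recovered mean = sum / n_r = 10.52955 / 7 = 1.5042214
Control mean = sum / n_c = 7.53405 / 5 = 1.50681
Recovered sample variance s_r^2 = 9.4181e-08
Control sample variance s_c^2 = 8.795e-08
Welch SE (unpooled) = sqrt(s_r^2/n_r + s_c^2/n_c) = sqrt(1.34544e-08 + 1.759e-08) = sqrt(3.10444e-08) = 0.000176194
|mean_r - mean_c| = 0.00258857
t = 0.00258857 / 0.000176194 = 14.69

14.69


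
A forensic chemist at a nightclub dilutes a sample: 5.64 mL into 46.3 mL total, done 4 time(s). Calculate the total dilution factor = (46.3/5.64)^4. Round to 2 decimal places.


Dilution factor calculation:
Single dilution = V_total / V_sample = 46.3 / 5.64 ≈ 8.20922
Number of dilutions = 4
Total DF = (46.3 / 5.64)^4 (full precision, rounded at the end) = 4541.59

4541.59


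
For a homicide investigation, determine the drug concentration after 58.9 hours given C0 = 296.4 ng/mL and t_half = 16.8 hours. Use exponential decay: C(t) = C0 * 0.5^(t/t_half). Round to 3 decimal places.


Drug concentration decay:
Number of half-lives = t / t_half = 58.9 / 16.8 = 3.505952
Decay factor = 0.5^3.505952 = 0.08802444
C(t) = 296.4 * 0.08802444 = 26.090 ng/mL

26.090


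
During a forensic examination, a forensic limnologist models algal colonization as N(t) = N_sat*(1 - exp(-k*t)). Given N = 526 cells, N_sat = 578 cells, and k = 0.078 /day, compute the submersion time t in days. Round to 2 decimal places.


PMSI from diatom colonization curve:
N / N_sat = 526 / 578 = 0.910035
1 - N/N_sat = 0.089965
ln(1 - N/N_sat) = -2.408335
t = -ln(1 - N/N_sat) / k = -(-2.408335) / 0.078 = 30.88 days

30.88


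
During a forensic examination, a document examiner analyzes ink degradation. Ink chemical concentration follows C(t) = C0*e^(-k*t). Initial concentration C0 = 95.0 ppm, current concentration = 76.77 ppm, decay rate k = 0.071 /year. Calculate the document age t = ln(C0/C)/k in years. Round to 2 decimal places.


Document age estimation:
C0/C = 95.0 / 76.77 = 1.237463
ln(C0/C) = 0.213063
t = 0.213063 / 0.071 = 3.00 years

3.00


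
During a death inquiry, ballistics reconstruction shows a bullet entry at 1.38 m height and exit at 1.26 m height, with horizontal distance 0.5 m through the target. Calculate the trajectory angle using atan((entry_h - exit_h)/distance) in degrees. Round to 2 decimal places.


Bullet trajectory angle:
Height difference = 1.38 - 1.26 = 0.12 m
angle = atan(0.12 / 0.5)
angle = atan(0.24)
angle = 13.50 degrees

13.50


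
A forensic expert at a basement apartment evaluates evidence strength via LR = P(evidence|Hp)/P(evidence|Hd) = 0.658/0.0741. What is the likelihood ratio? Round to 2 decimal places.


Likelihood ratio calculation:
LR = P(E|Hp) / P(E|Hd)
LR = 0.658 / 0.0741
LR = 8.88

8.88


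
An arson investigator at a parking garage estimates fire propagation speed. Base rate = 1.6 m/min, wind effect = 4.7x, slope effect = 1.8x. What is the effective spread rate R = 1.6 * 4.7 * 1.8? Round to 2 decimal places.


Fire spread rate calculation:
R = R0 * wind_factor * slope_factor
= 1.6 * 4.7 * 1.8
= 7.52 * 1.8
= 13.54 m/min

13.54


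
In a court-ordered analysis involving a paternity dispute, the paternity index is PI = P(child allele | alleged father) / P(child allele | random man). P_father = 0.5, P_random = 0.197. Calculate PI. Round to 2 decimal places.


Paternity Index calculation:
PI = P(allele|father) / P(allele|random)
PI = 0.5 / 0.197
PI = 2.54

2.54


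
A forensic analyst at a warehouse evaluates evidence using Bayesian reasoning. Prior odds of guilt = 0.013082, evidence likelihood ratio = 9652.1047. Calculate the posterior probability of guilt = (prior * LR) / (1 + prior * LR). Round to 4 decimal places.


Bayesian evidence evaluation:
Posterior odds = prior_odds * LR = 0.013082 * 9652.1047 = 126.2688
Posterior probability = posterior_odds / (1 + posterior_odds)
= 126.2688 / (1 + 126.2688)
= 126.2688 / 127.2688
= 0.9921

0.9921


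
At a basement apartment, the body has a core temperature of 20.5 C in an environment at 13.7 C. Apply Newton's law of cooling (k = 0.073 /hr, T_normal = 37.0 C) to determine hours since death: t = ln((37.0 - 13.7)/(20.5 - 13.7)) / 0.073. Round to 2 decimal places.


Using Newton's law of cooling:
t = ln((T_normal - T_ambient) / (T_body - T_ambient)) / k
T_normal - T_ambient = 23.3
T_body - T_ambient = 6.8
Ratio = 3.426471
ln(ratio) = 1.231531
t = 1.231531 / 0.073 = 16.87 hours

16.87


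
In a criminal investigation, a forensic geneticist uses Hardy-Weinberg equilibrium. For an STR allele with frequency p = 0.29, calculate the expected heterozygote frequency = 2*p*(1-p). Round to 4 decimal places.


Hardy-Weinberg heterozygote frequency:
q = 1 - p = 1 - 0.29 = 0.71
2pq = 2 * 0.29 * 0.71 = 0.4118

0.4118


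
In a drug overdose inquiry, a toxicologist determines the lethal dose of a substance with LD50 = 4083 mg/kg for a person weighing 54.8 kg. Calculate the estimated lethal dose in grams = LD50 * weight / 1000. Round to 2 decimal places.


Lethal dose calculation:
Lethal dose = LD50 * body_weight / 1000
= 4083 * 54.8 / 1000
= 223748.4 / 1000
= 223.75 g

223.75


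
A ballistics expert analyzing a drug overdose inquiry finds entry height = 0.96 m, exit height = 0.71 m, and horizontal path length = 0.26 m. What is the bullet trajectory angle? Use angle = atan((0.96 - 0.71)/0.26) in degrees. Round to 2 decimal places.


Bullet trajectory angle:
Height difference = 0.96 - 0.71 = 0.25 m
angle = atan(0.25 / 0.26)
angle = atan(0.961538)
angle = 43.88 degrees

43.88


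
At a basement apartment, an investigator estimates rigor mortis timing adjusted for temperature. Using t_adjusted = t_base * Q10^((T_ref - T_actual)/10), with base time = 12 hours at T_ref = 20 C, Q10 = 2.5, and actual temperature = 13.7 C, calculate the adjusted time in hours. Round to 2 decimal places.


Rigor mortis time adjustment:
Exponent = (T_ref - T_actual) / 10 = (20 - 13.7) / 10 = 0.63
Q10 factor = 2.5^0.63 = 1.78116
t_adjusted = 12 * 1.78116 = 21.37 hours

21.37


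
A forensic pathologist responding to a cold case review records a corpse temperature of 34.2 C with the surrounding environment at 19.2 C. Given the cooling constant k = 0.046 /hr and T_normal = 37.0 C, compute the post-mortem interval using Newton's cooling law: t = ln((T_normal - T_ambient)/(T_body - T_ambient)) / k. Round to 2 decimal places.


Using Newton's law of cooling:
t = ln((T_normal - T_ambient) / (T_body - T_ambient)) / k
T_normal - T_ambient = 17.8
T_body - T_ambient = 15.0
Ratio = 1.186667
ln(ratio) = 0.171149
t = 0.171149 / 0.046 = 3.72 hours

3.72


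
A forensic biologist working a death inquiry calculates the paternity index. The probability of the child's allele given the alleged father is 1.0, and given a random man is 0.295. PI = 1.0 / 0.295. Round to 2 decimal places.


Paternity Index calculation:
PI = P(allele|father) / P(allele|random)
PI = 1.0 / 0.295
PI = 3.39

3.39


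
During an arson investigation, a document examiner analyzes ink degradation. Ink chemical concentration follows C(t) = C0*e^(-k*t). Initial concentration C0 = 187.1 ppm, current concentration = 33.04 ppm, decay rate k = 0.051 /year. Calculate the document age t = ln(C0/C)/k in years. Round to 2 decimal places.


Document age estimation:
C0/C = 187.1 / 33.04 = 5.662833
ln(C0/C) = 1.733924
t = 1.733924 / 0.051 = 34.00 years

34.00


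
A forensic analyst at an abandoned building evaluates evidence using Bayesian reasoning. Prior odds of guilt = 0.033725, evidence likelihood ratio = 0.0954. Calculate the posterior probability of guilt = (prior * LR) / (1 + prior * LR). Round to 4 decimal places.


Bayesian evidence evaluation:
Posterior odds = prior_odds * LR = 0.033725 * 0.0954 = 0.003217365
Posterior probability = posterior_odds / (1 + posterior_odds)
= 0.003217365 / (1 + 0.003217365)
= 0.003217365 / 1.003217365
= 0.0032

0.0032


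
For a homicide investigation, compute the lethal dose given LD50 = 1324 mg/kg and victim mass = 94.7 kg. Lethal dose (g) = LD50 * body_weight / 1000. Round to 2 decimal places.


Lethal dose calculation:
Lethal dose = LD50 * body_weight / 1000
= 1324 * 94.7 / 1000
= 125382.8 / 1000
= 125.38 g

125.38


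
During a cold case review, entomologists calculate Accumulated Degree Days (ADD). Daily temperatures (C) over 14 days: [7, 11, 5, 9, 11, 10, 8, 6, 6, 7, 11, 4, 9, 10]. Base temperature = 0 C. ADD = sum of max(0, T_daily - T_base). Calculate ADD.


Computing ADD day by day:
Day 1: max(0, 7 - 0) = 7
Day 2: max(0, 11 - 0) = 11
Day 3: max(0, 5 - 0) = 5
Day 4: max(0, 9 - 0) = 9
Day 5: max(0, 11 - 0) = 11
Day 6: max(0, 10 - 0) = 10
Day 7: max(0, 8 - 0) = 8
Day 8: max(0, 6 - 0) = 6
Day 9: max(0, 6 - 0) = 6
Day 10: max(0, 7 - 0) = 7
Day 11: max(0, 11 - 0) = 11
Day 12: max(0, 4 - 0) = 4
Day 13: max(0, 9 - 0) = 9
Day 14: max(0, 10 - 0) = 10
Total ADD = 114

114


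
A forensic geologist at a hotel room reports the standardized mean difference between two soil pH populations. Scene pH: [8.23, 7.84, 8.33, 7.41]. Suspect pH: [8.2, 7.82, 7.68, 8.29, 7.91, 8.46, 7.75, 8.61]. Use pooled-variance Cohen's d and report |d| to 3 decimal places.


Pooled-variance Cohen's d for soil pH comparison:
Scene mean = 31.81 / 4 = 7.9525
Suspect mean = 64.72 / 8 = 8.09
Scene sample variance s_s^2 = 0.175492
Suspect sample variance s_c^2 = 0.1212
Pooled variance = ((n_s-1)*s_s^2 + (n_c-1)*s_c^2) / (n_s + n_c - 2) = 0.137487
Pooled SD = sqrt(0.137487) = 0.370792
Mean difference = -0.1375
|d| = |-0.1375| / 0.370792 = 0.371

0.371


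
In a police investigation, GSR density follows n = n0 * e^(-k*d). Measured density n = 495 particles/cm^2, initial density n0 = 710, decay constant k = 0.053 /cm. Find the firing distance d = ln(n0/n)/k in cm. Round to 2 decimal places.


GSR distance calculation:
n0/n = 710 / 495 = 1.434343
ln(n0/n) = 0.360707
d = 0.360707 / 0.053 = 6.81 cm

6.81


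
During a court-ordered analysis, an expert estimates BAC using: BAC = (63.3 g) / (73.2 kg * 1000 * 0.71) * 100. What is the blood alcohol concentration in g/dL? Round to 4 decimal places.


Applying the Widmark formula:
BAC = (dose_g / (body_wt * 1000 * r)) * 100
Denominator = 73.2 * 1000 * 0.71 = 51972
BAC = (63.3 / 51972) * 100
BAC = 0.1218 g/dL

0.1218


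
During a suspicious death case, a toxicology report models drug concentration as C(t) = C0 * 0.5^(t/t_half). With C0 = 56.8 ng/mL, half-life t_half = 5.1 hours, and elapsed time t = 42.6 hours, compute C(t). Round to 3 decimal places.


Drug concentration decay:
Number of half-lives = t / t_half = 42.6 / 5.1 = 8.352941
Decay factor = 0.5^8.352941 = 0.00305854
C(t) = 56.8 * 0.00305854 = 0.174 ng/mL

0.174


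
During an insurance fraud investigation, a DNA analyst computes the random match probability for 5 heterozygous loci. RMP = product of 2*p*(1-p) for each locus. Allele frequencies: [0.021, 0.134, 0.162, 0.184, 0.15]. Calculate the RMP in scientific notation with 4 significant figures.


Computing RMP for 5 loci:
Locus 1: 2 * 0.021 * 0.979 = 0.041118
Locus 2: 2 * 0.134 * 0.866 = 0.232088
Locus 3: 2 * 0.162 * 0.838 = 0.271512
Locus 4: 2 * 0.184 * 0.816 = 0.300288
Locus 5: 2 * 0.15 * 0.85 = 0.255
RMP = 1.984e-04

1.984e-04


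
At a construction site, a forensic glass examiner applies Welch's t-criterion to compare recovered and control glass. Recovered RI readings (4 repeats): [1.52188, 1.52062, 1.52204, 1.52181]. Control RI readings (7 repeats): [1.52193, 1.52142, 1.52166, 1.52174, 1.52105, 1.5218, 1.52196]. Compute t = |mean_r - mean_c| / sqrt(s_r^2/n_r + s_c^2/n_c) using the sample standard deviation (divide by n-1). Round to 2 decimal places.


Welch's t-criterion for glass RI comparison:
Recovered mean = sum / n_r = 6.08635 / 4 = 1.5215875
Control mean = sum / n_c = 10.65156 / 7 = 1.5216514
Recovered sample variance s_r^2 = 4.25292e-07
Control sample variance s_c^2 = 1.03014e-07
Welch SE (unpooled) = sqrt(s_r^2/n_r + s_c^2/n_c) = sqrt(1.06323e-07 + 1.47163e-08) = sqrt(1.21039e-07) = 0.000347907
|mean_r - mean_c| = 6.39286e-05
t = 6.39286e-05 / 0.000347907 = 0.18

0.18


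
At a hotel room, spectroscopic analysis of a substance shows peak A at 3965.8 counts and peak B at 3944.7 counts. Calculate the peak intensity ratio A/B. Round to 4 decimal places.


Spectral peak ratio:
Peak A = 3965.8 counts
Peak B = 3944.7 counts
Ratio = 3965.8 / 3944.7 = 1.0053

1.0053


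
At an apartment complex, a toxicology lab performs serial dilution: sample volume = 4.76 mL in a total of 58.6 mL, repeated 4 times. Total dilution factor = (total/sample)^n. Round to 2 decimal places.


Dilution factor calculation:
Single dilution = V_total / V_sample = 58.6 / 4.76 ≈ 12.310924
Number of dilutions = 4
Total DF = (58.6 / 4.76)^4 (full precision, rounded at the end) = 22970.09

22970.09


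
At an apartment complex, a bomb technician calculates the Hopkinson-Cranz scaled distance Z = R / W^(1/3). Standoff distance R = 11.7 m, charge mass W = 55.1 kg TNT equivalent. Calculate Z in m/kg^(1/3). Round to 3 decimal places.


Scaled distance calculation:
W^(1/3) = 55.1^(1/3) = 3.805256
Z = R / W^(1/3) = 11.7 / 3.805256
Z = 3.075 m/kg^(1/3)

3.075


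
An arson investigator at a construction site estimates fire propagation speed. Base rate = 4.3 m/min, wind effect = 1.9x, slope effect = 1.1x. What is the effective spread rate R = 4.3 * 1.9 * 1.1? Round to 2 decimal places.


Fire spread rate calculation:
R = R0 * wind_factor * slope_factor
= 4.3 * 1.9 * 1.1
= 8.17 * 1.1
= 8.99 m/min

8.99


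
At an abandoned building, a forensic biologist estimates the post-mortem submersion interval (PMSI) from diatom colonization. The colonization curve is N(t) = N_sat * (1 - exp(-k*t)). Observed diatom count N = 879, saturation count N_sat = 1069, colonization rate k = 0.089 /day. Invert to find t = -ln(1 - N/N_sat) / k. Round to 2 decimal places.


PMSI from diatom colonization curve:
N / N_sat = 879 / 1069 = 0.822264
1 - N/N_sat = 0.177736
ln(1 - N/N_sat) = -1.727456
t = -ln(1 - N/N_sat) / k = -(-1.727456) / 0.089 = 19.41 days

19.41


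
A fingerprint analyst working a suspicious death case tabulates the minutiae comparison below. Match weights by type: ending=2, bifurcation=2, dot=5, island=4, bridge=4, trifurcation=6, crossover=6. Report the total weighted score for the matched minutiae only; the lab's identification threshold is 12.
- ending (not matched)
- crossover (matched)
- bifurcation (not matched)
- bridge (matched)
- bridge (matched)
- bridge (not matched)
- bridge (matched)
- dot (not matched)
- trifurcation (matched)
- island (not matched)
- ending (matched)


Weighted minutiae match score:
  ending: not matched, +0
  crossover: matched, +6 (running total 6)
  bifurcation: not matched, +0
  bridge: matched, +4 (running total 10)
  bridge: matched, +4 (running total 14)
  bridge: not matched, +0
  bridge: matched, +4 (running total 18)
  dot: not matched, +0
  trifurcation: matched, +6 (running total 24)
  island: not matched, +0
  ending: matched, +2 (running total 26)
Total score = 26
Threshold = 12; verdict = identification

26


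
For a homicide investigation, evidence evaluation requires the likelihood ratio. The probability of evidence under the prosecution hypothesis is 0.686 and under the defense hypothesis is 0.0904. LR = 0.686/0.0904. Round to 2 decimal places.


Likelihood ratio calculation:
LR = P(E|Hp) / P(E|Hd)
LR = 0.686 / 0.0904
LR = 7.59

7.59


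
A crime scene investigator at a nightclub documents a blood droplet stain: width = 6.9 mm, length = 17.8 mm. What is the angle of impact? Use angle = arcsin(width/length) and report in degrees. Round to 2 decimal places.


Blood spatter impact angle calculation:
width / length = 6.9 / 17.8 = 0.38764
angle = arcsin(0.38764)
angle = 22.81 degrees

22.81


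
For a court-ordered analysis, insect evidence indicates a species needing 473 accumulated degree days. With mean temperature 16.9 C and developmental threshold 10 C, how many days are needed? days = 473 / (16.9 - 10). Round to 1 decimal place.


Insect development time:
Effective temperature = avg_temp - T_base = 16.9 - 10 = 6.9 C
Days = ADD / effective_temp = 473 / 6.9 = 68.6 days

68.6


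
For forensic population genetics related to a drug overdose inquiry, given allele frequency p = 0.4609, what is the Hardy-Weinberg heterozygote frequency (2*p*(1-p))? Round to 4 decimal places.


Hardy-Weinberg heterozygote frequency:
q = 1 - p = 1 - 0.4609 = 0.5391
2pq = 2 * 0.4609 * 0.5391 = 0.4969

0.4969


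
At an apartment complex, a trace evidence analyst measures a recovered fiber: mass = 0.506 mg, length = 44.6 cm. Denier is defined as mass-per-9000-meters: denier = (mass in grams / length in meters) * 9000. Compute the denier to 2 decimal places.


Denier calculation:
Mass in grams = 0.506 mg / 1000 = 0.000506 g
Length in meters = 44.6 cm / 100 = 0.446 m
Linear density = mass / length = 0.000506 / 0.446 = 0.00113453 g/m
Denier = (g/m) * 9000 = 0.00113453 * 9000 = 10.21

10.21


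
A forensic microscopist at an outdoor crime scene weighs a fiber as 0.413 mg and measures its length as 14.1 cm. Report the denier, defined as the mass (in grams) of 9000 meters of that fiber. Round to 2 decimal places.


Denier calculation:
Mass in grams = 0.413 mg / 1000 = 0.000413 g
Length in meters = 14.1 cm / 100 = 0.141 m
Linear density = mass / length = 0.000413 / 0.141 = 0.00292908 g/m
Denier = (g/m) * 9000 = 0.00292908 * 9000 = 26.36

26.36


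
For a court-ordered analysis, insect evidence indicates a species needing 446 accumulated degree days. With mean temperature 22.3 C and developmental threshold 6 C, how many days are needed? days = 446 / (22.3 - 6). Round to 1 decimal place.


Insect development time:
Effective temperature = avg_temp - T_base = 22.3 - 6 = 16.3 C
Days = ADD / effective_temp = 446 / 16.3 = 27.4 days

27.4


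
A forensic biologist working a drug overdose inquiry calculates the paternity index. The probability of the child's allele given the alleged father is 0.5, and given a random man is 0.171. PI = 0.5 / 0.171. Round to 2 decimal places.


Paternity Index calculation:
PI = P(allele|father) / P(allele|random)
PI = 0.5 / 0.171
PI = 2.92

2.92


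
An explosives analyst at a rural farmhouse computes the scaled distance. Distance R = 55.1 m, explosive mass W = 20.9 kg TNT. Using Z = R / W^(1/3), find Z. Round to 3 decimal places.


Scaled distance calculation:
W^(1/3) = 20.9^(1/3) = 2.754538
Z = R / W^(1/3) = 55.1 / 2.754538
Z = 20.003 m/kg^(1/3)

20.003


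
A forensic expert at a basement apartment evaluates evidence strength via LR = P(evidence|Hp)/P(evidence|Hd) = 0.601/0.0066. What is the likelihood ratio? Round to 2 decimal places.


Likelihood ratio calculation:
LR = P(E|Hp) / P(E|Hd)
LR = 0.601 / 0.0066
LR = 91.06

91.06


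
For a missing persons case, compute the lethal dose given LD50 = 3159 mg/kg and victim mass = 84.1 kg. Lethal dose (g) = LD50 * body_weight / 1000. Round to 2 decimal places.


Lethal dose calculation:
Lethal dose = LD50 * body_weight / 1000
= 3159 * 84.1 / 1000
= 265671.9 / 1000
= 265.67 g

265.67


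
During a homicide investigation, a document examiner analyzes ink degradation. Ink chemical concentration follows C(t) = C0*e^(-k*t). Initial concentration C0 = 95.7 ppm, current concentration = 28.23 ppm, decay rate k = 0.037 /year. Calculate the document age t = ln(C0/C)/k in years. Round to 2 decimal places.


Document age estimation:
C0/C = 95.7 / 28.23 = 3.390011
ln(C0/C) = 1.220833
t = 1.220833 / 0.037 = 33.00 years

33.00


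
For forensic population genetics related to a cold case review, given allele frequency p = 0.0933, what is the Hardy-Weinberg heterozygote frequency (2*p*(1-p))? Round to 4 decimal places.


Hardy-Weinberg heterozygote frequency:
q = 1 - p = 1 - 0.0933 = 0.9067
2pq = 2 * 0.0933 * 0.9067 = 0.1692

0.1692


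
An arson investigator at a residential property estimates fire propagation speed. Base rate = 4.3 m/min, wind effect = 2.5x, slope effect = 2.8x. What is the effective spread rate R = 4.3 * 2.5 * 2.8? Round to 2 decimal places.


Fire spread rate calculation:
R = R0 * wind_factor * slope_factor
= 4.3 * 2.5 * 2.8
= 10.75 * 2.8
= 30.10 m/min

30.10


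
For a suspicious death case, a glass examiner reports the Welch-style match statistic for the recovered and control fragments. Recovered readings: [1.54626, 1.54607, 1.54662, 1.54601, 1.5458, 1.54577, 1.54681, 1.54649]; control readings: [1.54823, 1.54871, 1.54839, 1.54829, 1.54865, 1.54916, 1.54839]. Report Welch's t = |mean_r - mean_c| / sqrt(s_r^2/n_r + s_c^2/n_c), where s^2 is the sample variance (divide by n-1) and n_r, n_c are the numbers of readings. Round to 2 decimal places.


Welch's t-criterion for glass RI comparison:
Recovered mean = sum / n_r = 12.36983 / 8 = 1.5462288
Control mean = sum / n_c = 10.83982 / 7 = 1.5485457
Recovered sample variance s_r^2 = 1.46784e-07
Control sample variance s_c^2 = 1.04795e-07
Welch SE (unpooled) = sqrt(s_r^2/n_r + s_c^2/n_c) = sqrt(1.8348e-08 + 1.49707e-08) = sqrt(3.33187e-08) = 0.000182534
|mean_r - mean_c| = 0.00231696
t = 0.00231696 / 0.000182534 = 12.69

12.69


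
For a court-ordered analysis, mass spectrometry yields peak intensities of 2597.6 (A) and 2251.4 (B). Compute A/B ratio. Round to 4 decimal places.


Spectral peak ratio:
Peak A = 2597.6 counts
Peak B = 2251.4 counts
Ratio = 2597.6 / 2251.4 = 1.1538

1.1538
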